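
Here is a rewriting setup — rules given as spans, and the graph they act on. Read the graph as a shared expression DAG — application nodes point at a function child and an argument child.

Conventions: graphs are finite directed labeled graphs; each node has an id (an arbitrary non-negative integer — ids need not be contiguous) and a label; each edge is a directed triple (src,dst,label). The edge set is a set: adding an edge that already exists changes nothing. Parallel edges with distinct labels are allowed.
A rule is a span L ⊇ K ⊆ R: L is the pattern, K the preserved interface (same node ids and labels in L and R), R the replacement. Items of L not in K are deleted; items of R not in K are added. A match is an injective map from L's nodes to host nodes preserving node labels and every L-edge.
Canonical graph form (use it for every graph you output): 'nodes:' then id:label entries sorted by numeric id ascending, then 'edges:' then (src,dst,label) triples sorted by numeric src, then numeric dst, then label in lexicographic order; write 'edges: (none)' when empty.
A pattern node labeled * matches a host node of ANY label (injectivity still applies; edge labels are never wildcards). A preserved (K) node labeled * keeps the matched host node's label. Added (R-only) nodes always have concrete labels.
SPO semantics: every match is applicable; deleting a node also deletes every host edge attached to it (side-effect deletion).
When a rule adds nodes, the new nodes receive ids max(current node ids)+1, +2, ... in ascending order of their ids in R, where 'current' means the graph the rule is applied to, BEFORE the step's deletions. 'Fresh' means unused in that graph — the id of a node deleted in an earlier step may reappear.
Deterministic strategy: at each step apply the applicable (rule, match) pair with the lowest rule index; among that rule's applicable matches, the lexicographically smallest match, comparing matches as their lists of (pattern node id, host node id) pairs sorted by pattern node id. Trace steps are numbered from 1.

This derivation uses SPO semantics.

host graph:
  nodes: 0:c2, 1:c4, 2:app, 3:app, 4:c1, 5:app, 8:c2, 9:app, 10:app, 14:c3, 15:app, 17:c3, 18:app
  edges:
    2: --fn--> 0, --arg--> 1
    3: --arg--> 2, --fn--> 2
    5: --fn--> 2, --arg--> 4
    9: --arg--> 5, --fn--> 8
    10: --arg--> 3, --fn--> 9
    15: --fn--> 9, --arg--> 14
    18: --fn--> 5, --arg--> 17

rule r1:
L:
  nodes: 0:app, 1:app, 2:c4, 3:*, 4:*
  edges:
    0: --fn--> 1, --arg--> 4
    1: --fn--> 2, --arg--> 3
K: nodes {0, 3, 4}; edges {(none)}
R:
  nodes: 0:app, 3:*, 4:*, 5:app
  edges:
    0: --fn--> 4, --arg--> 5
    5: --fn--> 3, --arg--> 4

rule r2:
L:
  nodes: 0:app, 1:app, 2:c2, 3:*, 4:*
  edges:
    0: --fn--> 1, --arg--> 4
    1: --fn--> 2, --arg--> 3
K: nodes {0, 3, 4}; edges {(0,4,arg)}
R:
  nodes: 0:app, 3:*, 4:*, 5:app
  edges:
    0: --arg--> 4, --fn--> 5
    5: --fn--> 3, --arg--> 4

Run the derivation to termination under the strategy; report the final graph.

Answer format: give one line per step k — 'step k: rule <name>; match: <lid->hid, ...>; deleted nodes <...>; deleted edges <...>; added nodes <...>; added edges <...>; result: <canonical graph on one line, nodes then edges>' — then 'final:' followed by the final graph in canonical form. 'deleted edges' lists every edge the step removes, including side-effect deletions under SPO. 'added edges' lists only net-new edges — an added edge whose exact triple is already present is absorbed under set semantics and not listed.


step 1: rule r2; match: 0->5, 1->2, 2->0, 3->1, 4->4; deleted nodes 0, 2; deleted edges (2,0,fn); (2,1,arg); (3,2,arg); (3,2,fn); (5,2,fn); added nodes 19; added edges (5,19,fn); (19,1,fn); (19,4,arg); result: nodes: 1:c4, 3:app, 4:c1, 5:app, 8:c2, 9:app, 10:app, 14:c3, 15:app, 17:c3, 18:app, 19:app edges: (5,4,arg); (5,19,fn); (9,5,arg); (9,8,fn); (10,3,arg); (10,9,fn); (15,9,fn); (15,14,arg); (18,5,fn); (18,17,arg); (19,1,fn); (19,4,arg)
step 2: rule r2; match: 0->10, 1->9, 2->8, 3->5, 4->3; deleted nodes 8, 9; deleted edges (9,5,arg); (9,8,fn); (10,9,fn); (15,9,fn); added nodes 20; added edges (10,20,fn); (20,3,arg); (20,5,fn); result: nodes: 1:c4, 3:app, 4:c1, 5:app, 10:app, 14:c3, 15:app, 17:c3, 18:app, 19:app, 20:app edges: (5,4,arg); (5,19,fn); (10,3,arg); (10,20,fn); (15,14,arg); (18,5,fn); (18,17,arg); (19,1,fn); (19,4,arg); (20,3,arg); (20,5,fn)
final:
nodes: 1:c4, 3:app, 4:c1, 5:app, 10:app, 14:c3, 15:app, 17:c3, 18:app, 19:app, 20:app
edges: (5,4,arg); (5,19,fn); (10,3,arg); (10,20,fn); (15,14,arg); (18,5,fn); (18,17,arg); (19,1,fn); (19,4,arg); (20,3,arg); (20,5,fn)


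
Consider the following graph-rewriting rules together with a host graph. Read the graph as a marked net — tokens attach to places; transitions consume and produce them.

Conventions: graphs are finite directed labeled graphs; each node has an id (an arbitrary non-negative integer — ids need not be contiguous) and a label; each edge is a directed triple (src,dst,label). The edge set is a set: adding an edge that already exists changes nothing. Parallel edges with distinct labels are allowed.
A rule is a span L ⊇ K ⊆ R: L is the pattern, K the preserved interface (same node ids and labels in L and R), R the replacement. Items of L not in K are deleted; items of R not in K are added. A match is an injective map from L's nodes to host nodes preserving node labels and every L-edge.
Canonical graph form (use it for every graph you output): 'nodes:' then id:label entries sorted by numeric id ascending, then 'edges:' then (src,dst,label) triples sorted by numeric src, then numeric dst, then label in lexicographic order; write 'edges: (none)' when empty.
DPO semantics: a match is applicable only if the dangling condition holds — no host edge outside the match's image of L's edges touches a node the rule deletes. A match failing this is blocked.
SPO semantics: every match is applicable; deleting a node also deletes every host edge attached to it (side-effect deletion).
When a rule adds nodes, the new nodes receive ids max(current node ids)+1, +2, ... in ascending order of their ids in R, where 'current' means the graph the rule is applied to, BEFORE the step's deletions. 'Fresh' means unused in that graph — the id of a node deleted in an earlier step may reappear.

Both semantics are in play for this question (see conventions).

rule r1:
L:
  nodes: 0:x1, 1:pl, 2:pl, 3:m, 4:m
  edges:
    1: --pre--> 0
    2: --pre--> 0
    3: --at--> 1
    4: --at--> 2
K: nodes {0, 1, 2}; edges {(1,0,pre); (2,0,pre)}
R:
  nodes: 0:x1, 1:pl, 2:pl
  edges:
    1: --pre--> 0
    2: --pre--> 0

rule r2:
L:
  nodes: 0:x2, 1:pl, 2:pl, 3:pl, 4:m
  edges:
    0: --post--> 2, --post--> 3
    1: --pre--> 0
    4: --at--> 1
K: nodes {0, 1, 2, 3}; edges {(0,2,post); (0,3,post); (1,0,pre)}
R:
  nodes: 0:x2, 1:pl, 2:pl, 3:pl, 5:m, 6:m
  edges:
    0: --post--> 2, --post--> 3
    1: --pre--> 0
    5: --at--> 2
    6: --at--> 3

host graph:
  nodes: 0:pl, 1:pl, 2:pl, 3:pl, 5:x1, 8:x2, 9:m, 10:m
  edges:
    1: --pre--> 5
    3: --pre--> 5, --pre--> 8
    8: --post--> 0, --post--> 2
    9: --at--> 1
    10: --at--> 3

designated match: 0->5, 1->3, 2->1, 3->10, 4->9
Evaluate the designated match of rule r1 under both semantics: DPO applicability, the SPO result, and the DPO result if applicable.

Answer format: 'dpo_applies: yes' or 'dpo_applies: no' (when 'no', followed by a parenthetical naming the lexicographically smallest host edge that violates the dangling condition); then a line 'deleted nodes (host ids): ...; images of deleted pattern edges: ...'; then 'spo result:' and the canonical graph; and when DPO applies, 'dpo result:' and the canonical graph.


dpo_applies: yes
deleted nodes (host ids): 9, 10; images of deleted pattern edges: (9,1,at); (10,3,at)
spo result:
nodes: 0:pl, 1:pl, 2:pl, 3:pl, 5:x1, 8:x2
edges: (1,5,pre); (3,5,pre); (3,8,pre); (8,0,post); (8,2,post)
dpo result:
nodes: 0:pl, 1:pl, 2:pl, 3:pl, 5:x1, 8:x2
edges: (1,5,pre); (3,5,pre); (3,8,pre); (8,0,post); (8,2,post)


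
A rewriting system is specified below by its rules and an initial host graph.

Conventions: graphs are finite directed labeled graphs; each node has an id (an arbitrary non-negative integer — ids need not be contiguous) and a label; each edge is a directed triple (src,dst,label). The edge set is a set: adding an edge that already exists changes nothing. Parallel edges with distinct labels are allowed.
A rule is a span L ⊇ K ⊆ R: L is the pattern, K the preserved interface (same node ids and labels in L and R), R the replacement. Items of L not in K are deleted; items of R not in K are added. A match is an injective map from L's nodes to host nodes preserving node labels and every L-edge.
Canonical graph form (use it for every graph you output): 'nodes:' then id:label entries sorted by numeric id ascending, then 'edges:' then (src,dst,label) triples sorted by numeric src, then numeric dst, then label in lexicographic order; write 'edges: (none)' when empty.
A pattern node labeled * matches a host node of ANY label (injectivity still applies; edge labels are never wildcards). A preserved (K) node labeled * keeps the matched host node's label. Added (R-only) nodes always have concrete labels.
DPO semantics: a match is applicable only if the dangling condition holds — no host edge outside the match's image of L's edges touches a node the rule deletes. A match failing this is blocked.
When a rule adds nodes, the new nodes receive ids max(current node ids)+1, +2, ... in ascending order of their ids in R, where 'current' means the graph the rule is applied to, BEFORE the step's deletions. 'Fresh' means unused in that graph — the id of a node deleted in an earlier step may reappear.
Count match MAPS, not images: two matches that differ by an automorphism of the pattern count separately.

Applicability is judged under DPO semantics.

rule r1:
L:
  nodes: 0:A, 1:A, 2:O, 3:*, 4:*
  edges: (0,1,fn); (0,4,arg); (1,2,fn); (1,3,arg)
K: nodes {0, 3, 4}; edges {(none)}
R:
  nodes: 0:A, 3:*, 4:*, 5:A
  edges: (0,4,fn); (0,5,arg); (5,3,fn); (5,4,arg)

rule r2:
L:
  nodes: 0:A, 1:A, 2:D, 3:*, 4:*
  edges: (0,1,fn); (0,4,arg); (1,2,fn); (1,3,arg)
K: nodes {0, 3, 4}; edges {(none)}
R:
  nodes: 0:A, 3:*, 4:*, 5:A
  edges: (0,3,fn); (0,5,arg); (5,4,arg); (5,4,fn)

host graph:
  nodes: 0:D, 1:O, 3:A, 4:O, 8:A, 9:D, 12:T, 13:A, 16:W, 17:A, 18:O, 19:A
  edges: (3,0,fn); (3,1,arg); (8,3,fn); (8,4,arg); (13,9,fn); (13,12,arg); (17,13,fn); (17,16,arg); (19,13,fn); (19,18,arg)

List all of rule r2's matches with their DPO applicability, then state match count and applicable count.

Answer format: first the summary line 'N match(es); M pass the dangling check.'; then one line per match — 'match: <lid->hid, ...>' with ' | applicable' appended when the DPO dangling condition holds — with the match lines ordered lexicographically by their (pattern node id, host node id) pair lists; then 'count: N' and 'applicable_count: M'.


3 match(es); 1 pass the dangling check.
match: 0->8, 1->3, 2->0, 3->1, 4->4 | applicable
match: 0->17, 1->13, 2->9, 3->12, 4->16
match: 0->19, 1->13, 2->9, 3->12, 4->18
count: 3
applicable_count: 1


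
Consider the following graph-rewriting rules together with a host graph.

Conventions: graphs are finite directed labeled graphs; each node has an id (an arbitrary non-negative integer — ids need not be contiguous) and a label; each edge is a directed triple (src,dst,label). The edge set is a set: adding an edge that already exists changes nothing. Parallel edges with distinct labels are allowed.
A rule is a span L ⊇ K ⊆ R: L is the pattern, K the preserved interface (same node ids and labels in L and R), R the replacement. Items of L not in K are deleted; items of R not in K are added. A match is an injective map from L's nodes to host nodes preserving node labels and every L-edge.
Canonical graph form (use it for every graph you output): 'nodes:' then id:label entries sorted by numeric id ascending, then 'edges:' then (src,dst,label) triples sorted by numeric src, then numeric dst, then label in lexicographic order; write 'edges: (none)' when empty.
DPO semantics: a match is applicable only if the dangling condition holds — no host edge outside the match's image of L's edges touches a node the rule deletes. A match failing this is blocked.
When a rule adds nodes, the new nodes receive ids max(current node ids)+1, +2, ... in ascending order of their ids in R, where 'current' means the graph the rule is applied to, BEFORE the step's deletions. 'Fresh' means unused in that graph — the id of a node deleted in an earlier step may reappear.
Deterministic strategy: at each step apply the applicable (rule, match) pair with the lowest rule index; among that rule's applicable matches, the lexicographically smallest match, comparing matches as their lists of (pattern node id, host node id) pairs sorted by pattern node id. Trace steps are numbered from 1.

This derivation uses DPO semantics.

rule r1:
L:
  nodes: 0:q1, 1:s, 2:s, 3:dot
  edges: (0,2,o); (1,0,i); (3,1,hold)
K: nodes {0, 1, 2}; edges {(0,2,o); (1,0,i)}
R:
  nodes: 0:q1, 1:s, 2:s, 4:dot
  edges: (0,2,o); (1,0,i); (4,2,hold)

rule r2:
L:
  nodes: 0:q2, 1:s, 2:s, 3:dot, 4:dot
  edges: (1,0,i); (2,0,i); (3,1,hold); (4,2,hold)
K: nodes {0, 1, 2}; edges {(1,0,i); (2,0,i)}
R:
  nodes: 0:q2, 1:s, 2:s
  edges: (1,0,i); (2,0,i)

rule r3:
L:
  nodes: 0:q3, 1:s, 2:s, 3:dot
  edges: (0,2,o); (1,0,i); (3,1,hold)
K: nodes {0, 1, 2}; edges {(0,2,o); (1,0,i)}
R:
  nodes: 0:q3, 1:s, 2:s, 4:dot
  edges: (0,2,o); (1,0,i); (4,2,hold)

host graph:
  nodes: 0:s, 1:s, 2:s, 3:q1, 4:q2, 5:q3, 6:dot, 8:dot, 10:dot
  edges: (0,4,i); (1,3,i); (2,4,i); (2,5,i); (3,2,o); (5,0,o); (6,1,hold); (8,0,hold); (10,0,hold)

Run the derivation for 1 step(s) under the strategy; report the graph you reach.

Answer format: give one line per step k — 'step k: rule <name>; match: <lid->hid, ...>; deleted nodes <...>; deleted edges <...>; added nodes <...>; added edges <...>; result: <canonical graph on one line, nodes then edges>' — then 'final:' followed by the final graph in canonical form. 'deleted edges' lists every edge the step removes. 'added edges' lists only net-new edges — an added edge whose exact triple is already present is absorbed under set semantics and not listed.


step 1: rule r1; match: 0->3, 1->1, 2->2, 3->6; deleted nodes 6; deleted edges (6,1,hold); added nodes 11; added edges (11,2,hold); result: nodes: 0:s, 1:s, 2:s, 3:q1, 4:q2, 5:q3, 8:dot, 10:dot, 11:dot edges: (0,4,i); (1,3,i); (2,4,i); (2,5,i); (3,2,o); (5,0,o); (8,0,hold); (10,0,hold); (11,2,hold)
final:
nodes: 0:s, 1:s, 2:s, 3:q1, 4:q2, 5:q3, 8:dot, 10:dot, 11:dot
edges: (0,4,i); (1,3,i); (2,4,i); (2,5,i); (3,2,o); (5,0,o); (8,0,hold); (10,0,hold); (11,2,hold)


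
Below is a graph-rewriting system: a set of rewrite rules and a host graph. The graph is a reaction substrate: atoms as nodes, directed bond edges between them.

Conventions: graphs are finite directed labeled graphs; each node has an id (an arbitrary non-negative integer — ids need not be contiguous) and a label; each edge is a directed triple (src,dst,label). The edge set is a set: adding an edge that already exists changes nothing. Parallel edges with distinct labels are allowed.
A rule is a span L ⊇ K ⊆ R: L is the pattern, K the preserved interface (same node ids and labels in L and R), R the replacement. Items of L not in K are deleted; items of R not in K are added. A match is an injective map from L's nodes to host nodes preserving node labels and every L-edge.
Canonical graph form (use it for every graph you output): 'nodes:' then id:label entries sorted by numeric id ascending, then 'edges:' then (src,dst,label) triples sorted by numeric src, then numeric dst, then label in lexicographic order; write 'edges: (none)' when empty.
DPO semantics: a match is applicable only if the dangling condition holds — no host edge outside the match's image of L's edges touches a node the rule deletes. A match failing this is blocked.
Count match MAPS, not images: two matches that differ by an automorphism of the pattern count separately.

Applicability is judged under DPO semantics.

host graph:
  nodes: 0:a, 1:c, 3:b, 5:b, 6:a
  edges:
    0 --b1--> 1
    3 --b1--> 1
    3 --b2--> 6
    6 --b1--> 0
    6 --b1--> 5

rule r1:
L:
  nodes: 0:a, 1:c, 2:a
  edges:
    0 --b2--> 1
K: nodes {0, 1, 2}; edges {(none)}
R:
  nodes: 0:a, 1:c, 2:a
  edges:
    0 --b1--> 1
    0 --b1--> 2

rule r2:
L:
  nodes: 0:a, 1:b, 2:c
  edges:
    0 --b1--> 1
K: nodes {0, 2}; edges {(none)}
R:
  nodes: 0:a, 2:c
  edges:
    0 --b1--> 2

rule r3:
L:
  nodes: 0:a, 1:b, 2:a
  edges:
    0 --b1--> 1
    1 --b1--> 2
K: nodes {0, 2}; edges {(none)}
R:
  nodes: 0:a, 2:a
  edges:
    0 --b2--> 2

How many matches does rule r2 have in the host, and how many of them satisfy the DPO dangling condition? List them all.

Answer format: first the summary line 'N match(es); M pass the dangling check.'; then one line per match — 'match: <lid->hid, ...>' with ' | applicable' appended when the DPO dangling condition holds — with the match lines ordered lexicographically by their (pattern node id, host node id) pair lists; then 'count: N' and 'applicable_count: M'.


1 match(es); 1 pass the dangling check.
match: 0->6, 1->5, 2->1 | applicable
count: 1
applicable_count: 1


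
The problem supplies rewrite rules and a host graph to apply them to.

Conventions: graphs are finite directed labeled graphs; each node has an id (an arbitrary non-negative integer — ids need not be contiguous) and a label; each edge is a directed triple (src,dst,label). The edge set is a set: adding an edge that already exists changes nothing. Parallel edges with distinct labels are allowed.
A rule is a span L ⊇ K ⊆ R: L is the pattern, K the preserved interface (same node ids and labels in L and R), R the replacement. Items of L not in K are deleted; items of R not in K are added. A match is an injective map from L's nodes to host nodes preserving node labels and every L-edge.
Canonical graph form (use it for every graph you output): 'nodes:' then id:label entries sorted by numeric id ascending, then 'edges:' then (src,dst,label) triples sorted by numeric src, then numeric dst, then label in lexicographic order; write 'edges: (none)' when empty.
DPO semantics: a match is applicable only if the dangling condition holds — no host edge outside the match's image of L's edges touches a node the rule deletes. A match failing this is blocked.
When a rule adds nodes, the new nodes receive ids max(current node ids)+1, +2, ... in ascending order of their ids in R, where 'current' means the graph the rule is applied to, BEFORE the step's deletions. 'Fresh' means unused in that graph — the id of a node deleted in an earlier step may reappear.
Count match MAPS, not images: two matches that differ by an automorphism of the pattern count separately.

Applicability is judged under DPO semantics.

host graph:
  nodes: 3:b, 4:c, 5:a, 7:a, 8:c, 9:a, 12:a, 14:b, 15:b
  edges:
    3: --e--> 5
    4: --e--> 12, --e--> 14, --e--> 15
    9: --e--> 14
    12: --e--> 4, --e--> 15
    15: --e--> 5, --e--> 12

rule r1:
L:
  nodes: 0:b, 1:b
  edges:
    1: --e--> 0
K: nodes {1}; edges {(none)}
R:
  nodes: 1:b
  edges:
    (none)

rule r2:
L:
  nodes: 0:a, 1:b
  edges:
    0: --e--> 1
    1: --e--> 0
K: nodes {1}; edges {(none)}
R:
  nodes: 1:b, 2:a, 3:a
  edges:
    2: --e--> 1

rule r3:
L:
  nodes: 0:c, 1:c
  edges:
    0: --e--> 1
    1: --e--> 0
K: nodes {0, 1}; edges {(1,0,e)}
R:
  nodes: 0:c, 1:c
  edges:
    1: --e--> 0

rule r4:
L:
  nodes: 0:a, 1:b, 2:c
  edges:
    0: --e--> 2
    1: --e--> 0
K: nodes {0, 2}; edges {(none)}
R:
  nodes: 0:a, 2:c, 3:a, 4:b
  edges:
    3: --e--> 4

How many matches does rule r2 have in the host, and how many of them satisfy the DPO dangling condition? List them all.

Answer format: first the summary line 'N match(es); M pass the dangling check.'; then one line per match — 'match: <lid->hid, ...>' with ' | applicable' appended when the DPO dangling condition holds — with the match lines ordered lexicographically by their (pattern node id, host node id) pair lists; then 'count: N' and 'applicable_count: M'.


1 match(es); 0 pass the dangling check.
match: 0->12, 1->15
count: 1
applicable_count: 0


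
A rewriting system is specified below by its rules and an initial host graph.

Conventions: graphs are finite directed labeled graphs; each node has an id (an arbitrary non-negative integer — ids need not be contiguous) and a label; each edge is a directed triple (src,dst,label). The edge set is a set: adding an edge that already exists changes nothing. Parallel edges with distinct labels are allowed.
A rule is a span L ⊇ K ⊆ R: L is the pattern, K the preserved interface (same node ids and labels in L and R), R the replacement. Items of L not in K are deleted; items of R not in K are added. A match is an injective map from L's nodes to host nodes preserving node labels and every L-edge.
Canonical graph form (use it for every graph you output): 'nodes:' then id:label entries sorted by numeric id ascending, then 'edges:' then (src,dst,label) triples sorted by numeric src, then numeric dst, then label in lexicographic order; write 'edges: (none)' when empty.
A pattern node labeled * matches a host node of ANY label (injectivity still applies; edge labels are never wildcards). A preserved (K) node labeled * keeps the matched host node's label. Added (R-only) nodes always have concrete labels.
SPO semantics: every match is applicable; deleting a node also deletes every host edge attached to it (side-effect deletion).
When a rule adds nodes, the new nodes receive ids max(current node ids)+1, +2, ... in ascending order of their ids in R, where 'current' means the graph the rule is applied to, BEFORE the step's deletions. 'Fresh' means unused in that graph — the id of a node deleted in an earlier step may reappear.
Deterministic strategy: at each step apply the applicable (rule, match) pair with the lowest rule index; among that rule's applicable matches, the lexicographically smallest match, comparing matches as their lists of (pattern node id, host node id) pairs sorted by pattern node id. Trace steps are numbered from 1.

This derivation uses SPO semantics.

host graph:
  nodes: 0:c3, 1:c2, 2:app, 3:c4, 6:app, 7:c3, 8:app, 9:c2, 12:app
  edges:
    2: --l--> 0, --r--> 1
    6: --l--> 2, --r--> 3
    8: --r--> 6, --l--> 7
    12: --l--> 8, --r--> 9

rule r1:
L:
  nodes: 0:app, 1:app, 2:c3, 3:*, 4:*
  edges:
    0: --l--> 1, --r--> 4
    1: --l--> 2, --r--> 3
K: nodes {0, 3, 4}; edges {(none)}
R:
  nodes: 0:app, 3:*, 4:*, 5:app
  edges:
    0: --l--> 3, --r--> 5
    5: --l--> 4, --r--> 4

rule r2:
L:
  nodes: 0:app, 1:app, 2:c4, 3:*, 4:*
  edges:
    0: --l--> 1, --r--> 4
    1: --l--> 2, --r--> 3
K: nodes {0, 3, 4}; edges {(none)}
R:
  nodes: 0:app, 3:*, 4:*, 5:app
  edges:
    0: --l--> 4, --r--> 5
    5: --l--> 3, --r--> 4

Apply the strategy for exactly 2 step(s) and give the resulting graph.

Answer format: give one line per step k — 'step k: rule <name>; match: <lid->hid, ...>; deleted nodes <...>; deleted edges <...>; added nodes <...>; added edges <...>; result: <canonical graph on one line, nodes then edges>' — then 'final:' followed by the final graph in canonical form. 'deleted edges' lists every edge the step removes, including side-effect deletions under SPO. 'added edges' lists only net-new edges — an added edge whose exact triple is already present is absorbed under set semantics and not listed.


step 1: rule r1; match: 0->6, 1->2, 2->0, 3->1, 4->3; deleted nodes 0, 2; deleted edges (2,0,l); (2,1,r); (6,2,l); (6,3,r); added nodes 13; added edges (6,1,l); (6,13,r); (13,3,l); (13,3,r); result: nodes: 1:c2, 3:c4, 6:app, 7:c3, 8:app, 9:c2, 12:app, 13:app edges: (6,1,l); (6,13,r); (8,6,r); (8,7,l); (12,8,l); (12,9,r); (13,3,l); (13,3,r)
step 2: rule r1; match: 0->12, 1->8, 2->7, 3->6, 4->9; deleted nodes 7, 8; deleted edges (8,6,r); (8,7,l); (12,8,l); (12,9,r); added nodes 14; added edges (12,6,l); (12,14,r); (14,9,l); (14,9,r); result: nodes: 1:c2, 3:c4, 6:app, 9:c2, 12:app, 13:app, 14:app edges: (6,1,l); (6,13,r); (12,6,l); (12,14,r); (13,3,l); (13,3,r); (14,9,l); (14,9,r)
final:
nodes: 1:c2, 3:c4, 6:app, 9:c2, 12:app, 13:app, 14:app
edges: (6,1,l); (6,13,r); (12,6,l); (12,14,r); (13,3,l); (13,3,r); (14,9,l); (14,9,r)


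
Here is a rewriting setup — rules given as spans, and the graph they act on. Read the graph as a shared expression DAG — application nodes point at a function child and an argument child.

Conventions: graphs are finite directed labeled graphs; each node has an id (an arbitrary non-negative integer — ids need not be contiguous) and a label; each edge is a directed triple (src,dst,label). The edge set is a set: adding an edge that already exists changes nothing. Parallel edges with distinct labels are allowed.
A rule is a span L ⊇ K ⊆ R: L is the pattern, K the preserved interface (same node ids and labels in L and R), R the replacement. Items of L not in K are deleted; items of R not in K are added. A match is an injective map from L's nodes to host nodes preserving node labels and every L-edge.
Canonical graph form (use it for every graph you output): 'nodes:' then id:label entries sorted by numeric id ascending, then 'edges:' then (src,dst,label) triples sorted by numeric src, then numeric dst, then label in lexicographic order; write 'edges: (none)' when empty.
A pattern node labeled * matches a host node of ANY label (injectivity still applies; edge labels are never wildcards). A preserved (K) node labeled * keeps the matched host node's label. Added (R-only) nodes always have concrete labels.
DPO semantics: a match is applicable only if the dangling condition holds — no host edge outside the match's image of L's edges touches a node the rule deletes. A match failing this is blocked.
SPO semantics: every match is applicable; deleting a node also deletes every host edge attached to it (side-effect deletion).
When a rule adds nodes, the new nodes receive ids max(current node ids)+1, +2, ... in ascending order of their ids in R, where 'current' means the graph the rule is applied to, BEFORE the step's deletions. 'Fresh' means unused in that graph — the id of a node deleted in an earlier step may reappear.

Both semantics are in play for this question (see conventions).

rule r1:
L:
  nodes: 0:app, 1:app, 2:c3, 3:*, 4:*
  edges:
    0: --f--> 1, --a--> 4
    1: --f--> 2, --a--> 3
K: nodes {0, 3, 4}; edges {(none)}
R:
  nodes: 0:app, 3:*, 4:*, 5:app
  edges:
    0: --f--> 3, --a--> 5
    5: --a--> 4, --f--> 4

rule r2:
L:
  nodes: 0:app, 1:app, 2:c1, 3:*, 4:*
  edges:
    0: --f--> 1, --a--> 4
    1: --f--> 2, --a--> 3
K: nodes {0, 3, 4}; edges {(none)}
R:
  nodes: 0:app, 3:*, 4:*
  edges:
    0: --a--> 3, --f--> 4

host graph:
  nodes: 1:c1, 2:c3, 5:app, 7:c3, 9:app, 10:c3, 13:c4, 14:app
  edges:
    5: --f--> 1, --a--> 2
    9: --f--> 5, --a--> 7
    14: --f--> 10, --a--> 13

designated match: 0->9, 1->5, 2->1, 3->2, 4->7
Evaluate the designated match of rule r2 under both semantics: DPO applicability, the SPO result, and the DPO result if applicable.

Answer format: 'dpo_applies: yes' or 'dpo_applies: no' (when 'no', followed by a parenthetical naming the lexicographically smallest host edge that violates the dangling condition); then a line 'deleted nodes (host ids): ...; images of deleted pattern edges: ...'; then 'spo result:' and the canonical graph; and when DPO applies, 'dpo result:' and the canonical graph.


dpo_applies: yes
deleted nodes (host ids): 1, 5; images of deleted pattern edges: (5,1,f); (5,2,a); (9,5,f); (9,7,a)
spo result:
nodes: 2:c3, 7:c3, 9:app, 10:c3, 13:c4, 14:app
edges: (9,2,a); (9,7,f); (14,10,f); (14,13,a)
dpo result:
nodes: 2:c3, 7:c3, 9:app, 10:c3, 13:c4, 14:app
edges: (9,2,a); (9,7,f); (14,10,f); (14,13,a)


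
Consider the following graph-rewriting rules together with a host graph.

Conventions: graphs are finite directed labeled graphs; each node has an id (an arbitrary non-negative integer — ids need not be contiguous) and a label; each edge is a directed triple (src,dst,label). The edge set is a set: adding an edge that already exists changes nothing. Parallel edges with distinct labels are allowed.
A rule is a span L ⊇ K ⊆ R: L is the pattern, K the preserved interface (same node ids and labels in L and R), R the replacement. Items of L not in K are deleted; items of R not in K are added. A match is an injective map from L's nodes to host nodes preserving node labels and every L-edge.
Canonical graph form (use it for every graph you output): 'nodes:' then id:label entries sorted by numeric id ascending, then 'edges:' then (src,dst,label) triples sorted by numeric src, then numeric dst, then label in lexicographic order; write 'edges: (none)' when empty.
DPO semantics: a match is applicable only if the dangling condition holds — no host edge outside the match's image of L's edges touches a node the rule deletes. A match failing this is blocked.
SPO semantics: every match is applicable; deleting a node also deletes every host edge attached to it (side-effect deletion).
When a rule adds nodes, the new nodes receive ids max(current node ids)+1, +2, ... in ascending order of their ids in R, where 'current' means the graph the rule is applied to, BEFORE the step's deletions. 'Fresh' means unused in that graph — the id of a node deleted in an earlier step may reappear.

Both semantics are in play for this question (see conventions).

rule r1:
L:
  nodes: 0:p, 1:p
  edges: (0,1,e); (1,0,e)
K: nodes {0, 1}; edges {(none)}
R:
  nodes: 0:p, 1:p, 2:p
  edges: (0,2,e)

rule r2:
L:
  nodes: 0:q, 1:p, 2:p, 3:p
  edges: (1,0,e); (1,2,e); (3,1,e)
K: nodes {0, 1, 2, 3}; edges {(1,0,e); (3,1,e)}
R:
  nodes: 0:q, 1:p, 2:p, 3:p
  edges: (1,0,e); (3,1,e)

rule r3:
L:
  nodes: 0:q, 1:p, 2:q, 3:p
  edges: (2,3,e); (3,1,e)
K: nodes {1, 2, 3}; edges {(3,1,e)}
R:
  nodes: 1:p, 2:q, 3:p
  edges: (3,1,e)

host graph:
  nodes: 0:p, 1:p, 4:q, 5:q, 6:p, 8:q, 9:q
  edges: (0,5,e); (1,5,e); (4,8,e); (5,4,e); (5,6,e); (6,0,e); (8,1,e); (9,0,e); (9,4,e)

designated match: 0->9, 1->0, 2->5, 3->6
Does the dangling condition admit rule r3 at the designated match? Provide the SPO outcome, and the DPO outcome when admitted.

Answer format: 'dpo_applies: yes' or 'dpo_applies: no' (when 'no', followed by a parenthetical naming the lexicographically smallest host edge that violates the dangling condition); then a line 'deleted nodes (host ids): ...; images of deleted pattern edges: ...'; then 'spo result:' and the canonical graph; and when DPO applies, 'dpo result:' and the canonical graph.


dpo_applies: no
(the rule deletes node 9, which keeps host edge (9,0,e) outside the match image — the dangling condition fails, DPO blocks; SPO proceeds and side-deletes such edges)
deleted nodes (host ids): 9; images of deleted pattern edges: (5,6,e)
spo result:
nodes: 0:p, 1:p, 4:q, 5:q, 6:p, 8:q
edges: (0,5,e); (1,5,e); (4,8,e); (5,4,e); (6,0,e); (8,1,e)


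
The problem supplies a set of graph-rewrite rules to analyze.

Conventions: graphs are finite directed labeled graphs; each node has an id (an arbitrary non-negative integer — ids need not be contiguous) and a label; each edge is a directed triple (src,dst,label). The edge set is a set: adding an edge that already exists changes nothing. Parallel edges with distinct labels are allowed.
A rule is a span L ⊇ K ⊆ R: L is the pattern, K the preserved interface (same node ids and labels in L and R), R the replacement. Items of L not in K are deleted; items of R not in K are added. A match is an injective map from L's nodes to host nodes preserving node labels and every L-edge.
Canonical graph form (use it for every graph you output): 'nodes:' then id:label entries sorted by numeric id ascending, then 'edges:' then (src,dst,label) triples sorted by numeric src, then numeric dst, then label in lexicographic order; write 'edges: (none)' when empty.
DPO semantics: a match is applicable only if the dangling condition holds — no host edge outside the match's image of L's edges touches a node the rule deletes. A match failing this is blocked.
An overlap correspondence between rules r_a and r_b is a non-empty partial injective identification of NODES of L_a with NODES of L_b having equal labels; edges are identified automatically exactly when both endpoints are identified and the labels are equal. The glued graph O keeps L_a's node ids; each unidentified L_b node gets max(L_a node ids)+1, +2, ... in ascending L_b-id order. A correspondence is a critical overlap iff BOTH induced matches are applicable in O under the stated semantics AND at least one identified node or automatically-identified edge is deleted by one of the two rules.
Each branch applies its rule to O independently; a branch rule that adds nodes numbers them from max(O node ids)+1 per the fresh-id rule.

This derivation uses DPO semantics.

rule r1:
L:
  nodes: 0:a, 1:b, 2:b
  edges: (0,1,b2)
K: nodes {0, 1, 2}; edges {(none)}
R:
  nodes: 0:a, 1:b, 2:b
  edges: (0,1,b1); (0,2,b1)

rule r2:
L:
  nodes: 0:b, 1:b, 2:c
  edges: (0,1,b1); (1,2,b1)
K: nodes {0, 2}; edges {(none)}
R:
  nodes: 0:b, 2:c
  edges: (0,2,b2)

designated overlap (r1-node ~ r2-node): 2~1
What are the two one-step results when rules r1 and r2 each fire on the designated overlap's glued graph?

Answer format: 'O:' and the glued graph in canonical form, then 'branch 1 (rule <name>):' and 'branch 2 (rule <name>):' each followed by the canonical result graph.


O:
nodes: 0:a, 1:b, 2:b, 3:b, 4:c
edges: (0,1,b2); (2,4,b1); (3,2,b1)
branch 1 (rule r1):
nodes: 0:a, 1:b, 2:b, 3:b, 4:c
edges: (0,1,b1); (0,2,b1); (2,4,b1); (3,2,b1)
branch 2 (rule r2):
nodes: 0:a, 1:b, 3:b, 4:c
edges: (0,1,b2); (3,4,b2)


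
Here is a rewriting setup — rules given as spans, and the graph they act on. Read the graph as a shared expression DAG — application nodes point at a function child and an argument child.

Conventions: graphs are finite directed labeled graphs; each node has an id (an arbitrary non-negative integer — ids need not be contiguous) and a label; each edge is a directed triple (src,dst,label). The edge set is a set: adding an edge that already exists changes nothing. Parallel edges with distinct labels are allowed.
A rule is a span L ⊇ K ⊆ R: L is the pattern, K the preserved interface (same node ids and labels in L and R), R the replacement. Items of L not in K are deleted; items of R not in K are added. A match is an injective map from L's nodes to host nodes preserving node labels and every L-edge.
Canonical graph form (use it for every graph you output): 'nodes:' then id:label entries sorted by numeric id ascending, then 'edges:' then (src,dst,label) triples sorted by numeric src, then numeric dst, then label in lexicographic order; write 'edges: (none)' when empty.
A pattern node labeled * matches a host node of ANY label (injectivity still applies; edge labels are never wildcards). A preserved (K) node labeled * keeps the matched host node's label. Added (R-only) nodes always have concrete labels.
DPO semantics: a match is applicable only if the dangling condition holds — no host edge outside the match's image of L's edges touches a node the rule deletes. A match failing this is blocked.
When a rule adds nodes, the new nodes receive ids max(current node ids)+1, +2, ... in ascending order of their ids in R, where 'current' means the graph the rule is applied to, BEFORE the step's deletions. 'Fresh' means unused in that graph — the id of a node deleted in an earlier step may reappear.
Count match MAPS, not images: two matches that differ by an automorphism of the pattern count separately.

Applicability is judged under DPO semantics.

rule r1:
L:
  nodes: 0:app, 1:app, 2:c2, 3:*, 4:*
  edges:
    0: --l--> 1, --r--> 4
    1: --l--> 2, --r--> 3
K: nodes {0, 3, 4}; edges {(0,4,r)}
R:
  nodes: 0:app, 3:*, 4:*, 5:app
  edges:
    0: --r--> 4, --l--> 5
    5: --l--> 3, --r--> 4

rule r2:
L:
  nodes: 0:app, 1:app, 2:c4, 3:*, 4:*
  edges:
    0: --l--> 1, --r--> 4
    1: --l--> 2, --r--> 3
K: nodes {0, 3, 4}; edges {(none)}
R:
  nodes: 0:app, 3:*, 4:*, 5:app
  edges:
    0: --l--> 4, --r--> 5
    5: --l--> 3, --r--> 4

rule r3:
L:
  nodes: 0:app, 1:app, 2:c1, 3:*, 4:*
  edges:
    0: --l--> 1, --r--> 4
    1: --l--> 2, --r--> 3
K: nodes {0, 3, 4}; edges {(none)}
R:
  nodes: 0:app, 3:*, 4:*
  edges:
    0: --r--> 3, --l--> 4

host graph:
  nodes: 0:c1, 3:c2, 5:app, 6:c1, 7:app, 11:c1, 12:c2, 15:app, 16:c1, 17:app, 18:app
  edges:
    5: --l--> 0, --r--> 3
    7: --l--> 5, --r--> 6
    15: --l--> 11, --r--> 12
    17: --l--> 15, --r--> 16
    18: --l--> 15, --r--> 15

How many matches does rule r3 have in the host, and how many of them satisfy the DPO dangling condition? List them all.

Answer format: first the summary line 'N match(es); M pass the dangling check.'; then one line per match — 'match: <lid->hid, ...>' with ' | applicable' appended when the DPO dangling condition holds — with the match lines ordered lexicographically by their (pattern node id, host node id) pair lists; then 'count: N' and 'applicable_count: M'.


2 match(es); 1 pass the dangling check.
match: 0->7, 1->5, 2->0, 3->3, 4->6 | applicable
match: 0->17, 1->15, 2->11, 3->12, 4->16
count: 2
applicable_count: 1


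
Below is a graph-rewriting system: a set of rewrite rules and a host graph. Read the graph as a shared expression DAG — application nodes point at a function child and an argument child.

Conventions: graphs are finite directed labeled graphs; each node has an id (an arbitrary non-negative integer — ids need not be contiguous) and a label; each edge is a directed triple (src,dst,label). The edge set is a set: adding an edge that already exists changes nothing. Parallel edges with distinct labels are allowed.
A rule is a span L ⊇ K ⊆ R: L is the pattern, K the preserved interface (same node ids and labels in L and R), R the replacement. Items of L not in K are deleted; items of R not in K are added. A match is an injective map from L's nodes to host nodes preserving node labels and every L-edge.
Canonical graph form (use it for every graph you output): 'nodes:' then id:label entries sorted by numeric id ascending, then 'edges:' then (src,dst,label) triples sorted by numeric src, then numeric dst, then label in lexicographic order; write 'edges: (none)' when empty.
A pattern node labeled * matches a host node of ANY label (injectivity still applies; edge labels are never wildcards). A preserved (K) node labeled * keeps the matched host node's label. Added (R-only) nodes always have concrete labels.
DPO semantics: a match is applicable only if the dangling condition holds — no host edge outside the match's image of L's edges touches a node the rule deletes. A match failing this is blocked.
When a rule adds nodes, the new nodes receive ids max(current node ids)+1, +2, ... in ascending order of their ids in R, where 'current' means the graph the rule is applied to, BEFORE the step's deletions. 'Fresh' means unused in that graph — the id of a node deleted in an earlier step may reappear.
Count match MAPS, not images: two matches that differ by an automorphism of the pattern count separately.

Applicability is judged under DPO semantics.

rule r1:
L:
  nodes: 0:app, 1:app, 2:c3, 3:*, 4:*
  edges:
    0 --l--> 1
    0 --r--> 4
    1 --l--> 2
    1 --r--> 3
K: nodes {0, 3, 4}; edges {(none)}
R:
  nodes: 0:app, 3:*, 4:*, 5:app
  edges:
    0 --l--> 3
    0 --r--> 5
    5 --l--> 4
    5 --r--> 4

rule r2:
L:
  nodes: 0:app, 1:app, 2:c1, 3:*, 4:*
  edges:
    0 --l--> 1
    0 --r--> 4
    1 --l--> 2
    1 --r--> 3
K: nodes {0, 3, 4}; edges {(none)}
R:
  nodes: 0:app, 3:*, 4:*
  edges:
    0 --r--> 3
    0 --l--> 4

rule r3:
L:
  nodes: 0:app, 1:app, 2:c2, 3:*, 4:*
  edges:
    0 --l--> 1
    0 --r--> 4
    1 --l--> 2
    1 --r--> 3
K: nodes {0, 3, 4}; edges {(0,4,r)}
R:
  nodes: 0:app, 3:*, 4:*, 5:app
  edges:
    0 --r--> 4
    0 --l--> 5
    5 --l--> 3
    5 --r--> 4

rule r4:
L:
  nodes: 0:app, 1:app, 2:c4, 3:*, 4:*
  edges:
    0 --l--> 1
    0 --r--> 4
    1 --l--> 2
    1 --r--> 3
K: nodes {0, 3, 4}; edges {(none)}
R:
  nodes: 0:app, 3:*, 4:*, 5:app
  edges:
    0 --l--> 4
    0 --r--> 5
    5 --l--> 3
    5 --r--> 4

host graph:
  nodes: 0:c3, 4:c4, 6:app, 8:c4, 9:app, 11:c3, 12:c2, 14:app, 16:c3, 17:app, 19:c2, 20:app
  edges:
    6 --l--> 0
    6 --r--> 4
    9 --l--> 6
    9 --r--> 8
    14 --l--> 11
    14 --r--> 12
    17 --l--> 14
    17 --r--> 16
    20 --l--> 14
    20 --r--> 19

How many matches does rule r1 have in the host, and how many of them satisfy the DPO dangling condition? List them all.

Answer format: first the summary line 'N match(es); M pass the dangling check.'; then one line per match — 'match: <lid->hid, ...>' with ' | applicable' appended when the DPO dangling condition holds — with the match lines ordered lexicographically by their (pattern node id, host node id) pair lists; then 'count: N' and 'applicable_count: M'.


3 match(es); 1 pass the dangling check.
match: 0->9, 1->6, 2->0, 3->4, 4->8 | applicable
match: 0->17, 1->14, 2->11, 3->12, 4->16
match: 0->20, 1->14, 2->11, 3->12, 4->19
count: 3
applicable_count: 1
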